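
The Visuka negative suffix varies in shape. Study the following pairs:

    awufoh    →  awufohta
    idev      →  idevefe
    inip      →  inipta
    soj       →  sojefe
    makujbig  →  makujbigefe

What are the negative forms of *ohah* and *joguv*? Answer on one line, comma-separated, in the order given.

ohahta, joguvefe

Looking at the final consonant of each stem: -ta when the stem ends in a voiceless consonant (*awufoh*, *inip*); -efe when the stem ends in a voiced consonant (*idev*, *soj*, *makujbig*).
*ohah*: final consonant = /h/, voiceless → -ta → *ohahta*.
The final consonant of *joguv* is /v/, which is voiced, so the suffix is -efe, giving *joguvefe*.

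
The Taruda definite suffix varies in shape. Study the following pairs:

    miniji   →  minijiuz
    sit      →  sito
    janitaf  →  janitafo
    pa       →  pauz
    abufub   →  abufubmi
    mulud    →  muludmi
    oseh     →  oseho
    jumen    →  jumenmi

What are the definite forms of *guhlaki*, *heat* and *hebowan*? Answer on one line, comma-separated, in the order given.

The suffix is conditioned by the final sound: -o when the stem ends in a voiceless consonant (*sit*, *janitaf*, *oseh*); -mi when the stem ends in a voiced consonant (*abufub*, *mulud*, *jumen*); -uz when the stem ends in a vowel (*miniji*, *pa*).
Since the final sound of *guhlaki* is /i/ (a vowel), it takes -uz, giving *guhlakiuz*.
*heat*: final sound = /t/, a voiceless consonant → -o → *heato*.
*hebowan* — final sound /n/ (a voiced consonant) → -mi → *hebowanmi*.

guhlakiuz, heato, hebowanmi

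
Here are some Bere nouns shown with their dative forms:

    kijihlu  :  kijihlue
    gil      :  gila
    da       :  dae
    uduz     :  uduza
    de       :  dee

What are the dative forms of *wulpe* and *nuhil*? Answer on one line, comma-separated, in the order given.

wulpee, nuhila

Looking at the final sound of each stem: -a when the stem ends in a consonant (*gil*, *uduz*); -e when the stem ends in a vowel (*kijihlu*, *da*, *de*).
*wulpe* — final sound /e/ (a vowel) → -e → *wulpee*.
The final sound of *nuhil* is /l/, which is a consonant, so the suffix is -a, giving *nuhila*.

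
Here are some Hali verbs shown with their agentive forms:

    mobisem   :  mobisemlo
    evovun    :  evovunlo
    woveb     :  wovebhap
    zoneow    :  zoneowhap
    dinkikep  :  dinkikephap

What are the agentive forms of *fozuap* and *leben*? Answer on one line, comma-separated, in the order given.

fozuaphap, lebenlo

The suffix is conditioned by the final consonant: -lo when the stem ends in a nasal (*mobisem*, *evovun*); -hap when the stem ends in a non-nasal consonant (*woveb*, *zoneow*, *dinkikep*).
*fozuap*: final consonant = /p/, non-nasal → -hap → *fozuaphap*.
The final consonant of *leben* is /n/, which is a nasal, so the suffix is -lo, giving *lebenlo*.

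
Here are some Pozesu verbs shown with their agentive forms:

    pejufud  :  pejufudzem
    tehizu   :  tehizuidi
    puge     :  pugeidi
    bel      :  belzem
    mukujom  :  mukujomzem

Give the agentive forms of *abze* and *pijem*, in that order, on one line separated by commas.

The suffix is conditioned by the final sound: -zem when the stem ends in a consonant (*pejufud*, *bel*, *mukujom*); -idi when the stem ends in a vowel (*tehizu*, *puge*).
The final sound of *abze* is /e/, which is a vowel, so the suffix is -idi, giving *abzeidi*.
Since the final sound of *pijem* is /m/ (a consonant), it takes -zem, giving *pijemzem*.

abzeidi, pijemzem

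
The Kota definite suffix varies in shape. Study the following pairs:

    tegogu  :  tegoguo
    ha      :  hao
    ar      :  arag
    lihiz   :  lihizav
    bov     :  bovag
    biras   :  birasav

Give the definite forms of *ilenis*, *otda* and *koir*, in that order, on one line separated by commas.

ilenisav, otdao, koirag

The alternation tracks the final sound of the stem — -av when the stem ends in a sibilant (*lihiz*, *biras*); -ag when the stem ends in a non-sibilant consonant (*ar*, *bov*); -o when the stem ends in a vowel (*tegogu*, *ha*).
Since the final sound of *ilenis* is /s/ (a sibilant), it takes -av, giving *ilenisav*.
Since the final sound of *otda* is /a/ (a vowel), it takes -o, giving *otdao*.
*koir* — final sound /r/ (a non-sibilant consonant) → -ag → *koirag*.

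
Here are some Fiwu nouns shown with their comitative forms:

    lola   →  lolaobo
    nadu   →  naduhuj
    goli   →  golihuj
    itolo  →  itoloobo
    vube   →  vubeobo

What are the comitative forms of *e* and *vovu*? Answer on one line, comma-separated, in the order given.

eobo, vovuhuj

The pattern is height harmony: -huj when the last vowel of the stem is a high vowel (*nadu*, *goli*); -obo when the last vowel of the stem is a non-high vowel (*lola*, *itolo*, *vube*).
*e* — last vowel /e/ (a non-high vowel) → -obo → *eobo*.
*vovu*: last vowel = /u/, a high vowel → -huj → *vovuhuj*.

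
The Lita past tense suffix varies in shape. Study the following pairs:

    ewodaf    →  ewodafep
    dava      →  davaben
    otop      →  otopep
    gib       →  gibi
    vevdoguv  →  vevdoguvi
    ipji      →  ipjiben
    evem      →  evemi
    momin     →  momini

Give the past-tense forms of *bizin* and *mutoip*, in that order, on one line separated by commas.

The pattern is voicing of the final sound: -ep when the stem ends in a voiceless consonant (*ewodaf*, *otop*); -i when the stem ends in a voiced consonant (*gib*, *vevdoguv*, *evem*, *momin*); -ben when the stem ends in a vowel (*dava*, *ipji*).
*bizin*: final sound = /n/, a voiced consonant → -i → *bizini*.
Since the final sound of *mutoip* is /p/ (a voiceless consonant), it takes -ep, giving *mutoipep*.

bizini, mutoipep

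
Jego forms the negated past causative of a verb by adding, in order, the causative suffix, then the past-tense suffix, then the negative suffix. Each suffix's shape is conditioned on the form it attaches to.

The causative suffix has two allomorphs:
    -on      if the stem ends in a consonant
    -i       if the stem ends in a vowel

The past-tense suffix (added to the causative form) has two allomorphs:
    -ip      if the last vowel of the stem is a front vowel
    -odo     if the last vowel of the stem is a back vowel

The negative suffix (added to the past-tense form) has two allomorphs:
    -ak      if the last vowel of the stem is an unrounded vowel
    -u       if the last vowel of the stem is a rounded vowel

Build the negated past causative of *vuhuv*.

vuhuvonodou

The final sound of *vuhuv* is /v/, which is a consonant, so the causative suffix is -on, giving *vuhuvon*.
The last vowel of the causative form *vuhuvon* is /o/, which is a back vowel, so the past-tense suffix is -odo, giving *vuhuvonodo*.
The past-tense form *vuhuvonodo* — last vowel /o/ (a rounded vowel) → -u → *vuhuvonodou*.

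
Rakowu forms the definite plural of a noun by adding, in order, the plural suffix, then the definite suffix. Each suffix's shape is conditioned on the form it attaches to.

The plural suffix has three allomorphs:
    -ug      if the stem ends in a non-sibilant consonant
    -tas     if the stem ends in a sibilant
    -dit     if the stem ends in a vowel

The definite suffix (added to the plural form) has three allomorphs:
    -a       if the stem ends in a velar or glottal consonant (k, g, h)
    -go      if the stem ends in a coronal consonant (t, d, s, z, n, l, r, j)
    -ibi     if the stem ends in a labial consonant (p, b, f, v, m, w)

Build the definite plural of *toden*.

*toden*: final sound = /n/, a non-sibilant consonant → -ug → *todenug*.
Since the final consonant of the plural form *todenug* is /g/ (velar/glottal), it takes -a, giving *todenuga*.

todenuga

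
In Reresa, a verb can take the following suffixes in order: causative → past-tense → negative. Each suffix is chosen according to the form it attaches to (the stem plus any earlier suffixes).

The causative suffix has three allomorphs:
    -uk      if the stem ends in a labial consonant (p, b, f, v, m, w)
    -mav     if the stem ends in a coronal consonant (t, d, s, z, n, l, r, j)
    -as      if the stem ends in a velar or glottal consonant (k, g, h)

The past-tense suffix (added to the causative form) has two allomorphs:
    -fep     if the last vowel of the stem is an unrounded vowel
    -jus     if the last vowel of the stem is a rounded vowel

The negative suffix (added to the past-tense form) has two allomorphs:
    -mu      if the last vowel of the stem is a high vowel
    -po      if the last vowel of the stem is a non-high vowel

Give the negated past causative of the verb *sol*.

solmavfeppo

*sol*: final consonant = /l/, coronal → -mav → *solmav*.
The causative form *solmav*: last vowel = /a/, an unrounded vowel → -fep → *solmavfep*.
The past-tense form *solmavfep* — last vowel /e/ (a non-high vowel) → -po → *solmavfeppo*.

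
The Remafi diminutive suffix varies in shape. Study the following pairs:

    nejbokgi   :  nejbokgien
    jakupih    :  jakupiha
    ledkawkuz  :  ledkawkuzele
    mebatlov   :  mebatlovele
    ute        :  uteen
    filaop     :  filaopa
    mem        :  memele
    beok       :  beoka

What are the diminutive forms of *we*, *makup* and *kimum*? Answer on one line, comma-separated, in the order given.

The pattern is voicing of the final sound: -a when the stem ends in a voiceless consonant (*jakupih*, *filaop*, *beok*); -ele when the stem ends in a voiced consonant (*ledkawkuz*, *mebatlov*, *mem*); -en when the stem ends in a vowel (*nejbokgi*, *ute*).
*we*: final sound = /e/, a vowel → -en → *ween*.
The final sound of *makup* is /p/, which is a voiceless consonant, so the suffix is -a, giving *makupa*.
*kimum*: final sound = /m/, a voiced consonant → -ele → *kimumele*.

ween, makupa, kimumele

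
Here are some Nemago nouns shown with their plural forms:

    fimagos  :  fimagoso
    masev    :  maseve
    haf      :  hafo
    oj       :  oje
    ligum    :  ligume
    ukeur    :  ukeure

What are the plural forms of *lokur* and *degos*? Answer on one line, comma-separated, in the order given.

lokure, degoso

Looking at the final consonant of each stem: -o when the stem ends in a voiceless consonant (*fimagos*, *haf*); -e when the stem ends in a voiced consonant (*masev*, *oj*, *ligum*, *ukeur*).
The final consonant of *lokur* is /r/, which is voiced, so the suffix is -e, giving *lokure*.
*degos* — final consonant /s/ (voiceless) → -o → *degoso*.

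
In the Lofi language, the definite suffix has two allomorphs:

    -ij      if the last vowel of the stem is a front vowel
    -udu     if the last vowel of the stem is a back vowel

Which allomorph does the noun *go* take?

-udu

*go*: last vowel = /o/, a back vowel → -udu.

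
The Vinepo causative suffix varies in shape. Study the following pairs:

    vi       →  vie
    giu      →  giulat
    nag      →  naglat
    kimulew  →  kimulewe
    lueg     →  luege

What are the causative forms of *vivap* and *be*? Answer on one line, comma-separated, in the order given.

The alternation tracks the last vowel of the stem — -e when the last vowel of the stem is a front vowel (*vi*, *kimulew*, *lueg*); -lat when the last vowel of the stem is a back vowel (*giu*, *nag*).
Since the last vowel of *vivap* is /a/ (a back vowel), it takes -lat, giving *vivaplat*.
*be* — last vowel /e/ (a front vowel) → -e → *bee*.

vivaplat, bee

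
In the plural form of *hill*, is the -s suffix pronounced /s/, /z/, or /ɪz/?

/z/

The stem *hill* ends in a voiced non-sibilant sound.
The plural suffix surfaces as /ɪz/ after sibilants, /s/ after other voiceless consonants, and /z/ after other voiced sounds.
So the plural -s on *hill* is pronounced /z/.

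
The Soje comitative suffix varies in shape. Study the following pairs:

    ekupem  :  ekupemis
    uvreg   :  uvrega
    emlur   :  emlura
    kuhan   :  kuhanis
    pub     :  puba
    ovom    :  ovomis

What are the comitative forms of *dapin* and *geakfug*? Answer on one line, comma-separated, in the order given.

Looking at the final consonant of each stem: -is when the stem ends in a nasal (*ekupem*, *kuhan*, *ovom*); -a when the stem ends in a non-nasal consonant (*uvreg*, *emlur*, *pub*).
Since the final consonant of *dapin* is /n/ (a nasal), it takes -is, giving *dapinis*.
The final consonant of *geakfug* is /g/, which is non-nasal, so the suffix is -a, giving *geakfuga*.

dapinis, geakfuga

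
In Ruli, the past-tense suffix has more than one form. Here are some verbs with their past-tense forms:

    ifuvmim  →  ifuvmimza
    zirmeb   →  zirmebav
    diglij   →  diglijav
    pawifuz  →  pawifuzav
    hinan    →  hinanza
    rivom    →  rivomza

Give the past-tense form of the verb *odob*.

odobav

The suffix is conditioned by the final consonant: -za when the stem ends in a nasal (*ifuvmim*, *hinan*, *rivom*); -av when the stem ends in a non-nasal consonant (*zirmeb*, *diglij*, *pawifuz*).
The final consonant of *odob* is /b/, which is non-nasal, so the suffix is -av, giving *odobav*.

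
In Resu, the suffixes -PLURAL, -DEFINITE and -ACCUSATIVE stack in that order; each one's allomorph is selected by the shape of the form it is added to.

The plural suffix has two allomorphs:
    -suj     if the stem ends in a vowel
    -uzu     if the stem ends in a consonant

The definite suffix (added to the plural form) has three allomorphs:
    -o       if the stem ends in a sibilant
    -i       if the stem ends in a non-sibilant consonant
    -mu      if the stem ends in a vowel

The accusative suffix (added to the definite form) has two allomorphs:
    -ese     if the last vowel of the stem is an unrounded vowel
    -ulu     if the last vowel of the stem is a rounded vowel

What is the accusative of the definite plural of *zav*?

zavuzumuulu

The final sound of *zav* is /v/, which is a consonant, so the plural suffix is -uzu, giving *zavuzu*.
The final sound of the plural form *zavuzu* is /u/, which is a vowel, so the definite suffix is -mu, giving *zavuzumu*.
The definite form *zavuzumu*: last vowel = /u/, a rounded vowel → -ulu → *zavuzumuulu*.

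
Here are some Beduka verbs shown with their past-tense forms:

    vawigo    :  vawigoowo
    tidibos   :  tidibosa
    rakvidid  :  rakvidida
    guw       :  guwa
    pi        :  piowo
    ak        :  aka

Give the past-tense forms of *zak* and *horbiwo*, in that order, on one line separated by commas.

The pattern is consonant vs. vowel: -a when the stem ends in a consonant (*tidibos*, *rakvidid*, *guw*, *ak*); -owo when the stem ends in a vowel (*vawigo*, *pi*).
*zak*: final sound = /k/, a consonant → -a → *zaka*.
Since the final sound of *horbiwo* is /o/ (a vowel), it takes -owo, giving *horbiwoowo*.

zaka, horbiwoowo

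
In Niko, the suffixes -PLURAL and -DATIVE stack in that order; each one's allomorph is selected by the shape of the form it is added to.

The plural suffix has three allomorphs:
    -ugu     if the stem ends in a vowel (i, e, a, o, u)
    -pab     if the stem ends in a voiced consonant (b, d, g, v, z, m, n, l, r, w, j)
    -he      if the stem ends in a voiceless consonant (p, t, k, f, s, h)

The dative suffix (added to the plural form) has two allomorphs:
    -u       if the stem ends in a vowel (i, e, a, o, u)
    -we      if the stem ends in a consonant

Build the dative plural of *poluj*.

polujpabwe

*poluj* — final sound /j/ (a voiced consonant) → -pab → *polujpab*.
The plural form *polujpab* — final sound /b/ (a consonant) → -we → *polujpabwe*.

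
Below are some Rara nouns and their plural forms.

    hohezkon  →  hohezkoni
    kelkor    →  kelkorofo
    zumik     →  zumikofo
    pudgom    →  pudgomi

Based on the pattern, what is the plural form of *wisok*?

wisokofo

The alternation tracks the final consonant of the stem — -i when the stem ends in a nasal (*hohezkon*, *pudgom*); -ofo when the stem ends in a non-nasal consonant (*kelkor*, *zumik*).
*wisok* — final consonant /k/ (non-nasal) → -ofo → *wisokofo*.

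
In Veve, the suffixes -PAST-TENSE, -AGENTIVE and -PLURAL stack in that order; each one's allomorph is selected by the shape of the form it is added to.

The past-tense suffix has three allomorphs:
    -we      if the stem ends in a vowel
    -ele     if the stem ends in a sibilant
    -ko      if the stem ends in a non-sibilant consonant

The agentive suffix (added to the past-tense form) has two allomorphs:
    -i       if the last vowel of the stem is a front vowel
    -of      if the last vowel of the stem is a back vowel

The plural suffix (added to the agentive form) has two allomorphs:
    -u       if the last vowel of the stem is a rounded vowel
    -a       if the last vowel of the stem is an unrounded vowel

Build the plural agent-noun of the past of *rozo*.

rozoweia

*rozo* — final sound /o/ (a vowel) → -we → *rozowe*.
Since the last vowel of the past-tense form *rozowe* is /e/ (a front vowel), it takes -i, giving *rozowei*.
The agentive form *rozowei*: last vowel = /i/, an unrounded vowel → -a → *rozoweia*.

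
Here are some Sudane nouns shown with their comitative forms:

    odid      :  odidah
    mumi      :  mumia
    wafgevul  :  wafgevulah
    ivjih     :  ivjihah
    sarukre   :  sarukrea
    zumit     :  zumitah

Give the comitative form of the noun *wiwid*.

The suffix is conditioned by the final sound: -ah when the stem ends in a consonant (*odid*, *wafgevul*, *ivjih*, *zumit*); -a when the stem ends in a vowel (*mumi*, *sarukre*).
*wiwid*: final sound = /d/, a consonant → -ah → *wiwidah*.

wiwidah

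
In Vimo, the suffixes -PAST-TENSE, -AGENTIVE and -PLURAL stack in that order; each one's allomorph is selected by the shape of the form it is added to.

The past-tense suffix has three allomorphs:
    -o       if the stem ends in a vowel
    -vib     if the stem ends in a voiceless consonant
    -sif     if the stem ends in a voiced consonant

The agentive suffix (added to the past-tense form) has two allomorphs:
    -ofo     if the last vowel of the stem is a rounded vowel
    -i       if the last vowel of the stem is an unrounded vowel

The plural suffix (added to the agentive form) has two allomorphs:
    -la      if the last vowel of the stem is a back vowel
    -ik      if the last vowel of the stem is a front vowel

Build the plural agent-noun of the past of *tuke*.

tukeoofola

*tuke*: final sound = /e/, a vowel → -o → *tukeo*.
Since the last vowel of the past-tense form *tukeo* is /o/ (a rounded vowel), it takes -ofo, giving *tukeoofo*.
The agentive form *tukeoofo*: last vowel = /o/, a back vowel → -la → *tukeoofola*.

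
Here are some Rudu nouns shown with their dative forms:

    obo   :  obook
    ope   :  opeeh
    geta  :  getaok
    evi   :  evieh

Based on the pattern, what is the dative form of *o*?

ook

The pattern is front/back vowel harmony: -eh when the last vowel of the stem is a front vowel (*ope*, *evi*); -ok when the last vowel of the stem is a back vowel (*obo*, *geta*).
*o* — last vowel /o/ (a back vowel) → -ok → *ook*.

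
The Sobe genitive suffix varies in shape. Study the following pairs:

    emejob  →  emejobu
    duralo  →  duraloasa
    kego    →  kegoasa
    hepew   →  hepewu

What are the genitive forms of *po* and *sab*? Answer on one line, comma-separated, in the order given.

The suffix is conditioned by the final sound: -u when the stem ends in a consonant (*emejob*, *hepew*); -asa when the stem ends in a vowel (*duralo*, *kego*).
*po*: final sound = /o/, a vowel → -asa → *poasa*.
The final sound of *sab* is /b/, which is a consonant, so the suffix is -u, giving *sabu*.

poasa, sabu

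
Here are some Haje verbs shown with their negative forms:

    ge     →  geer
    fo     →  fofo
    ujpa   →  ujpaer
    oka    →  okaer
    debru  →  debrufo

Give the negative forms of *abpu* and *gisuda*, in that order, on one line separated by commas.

abpufo, gisudaer

Looking at the last vowel of each stem: -fo when the last vowel of the stem is a rounded vowel (*fo*, *debru*); -er when the last vowel of the stem is an unrounded vowel (*ge*, *ujpa*, *oka*).
Since the last vowel of *abpu* is /u/ (a rounded vowel), it takes -fo, giving *abpufo*.
The last vowel of *gisuda* is /a/, which is an unrounded vowel, so the suffix is -er, giving *gisudaer*.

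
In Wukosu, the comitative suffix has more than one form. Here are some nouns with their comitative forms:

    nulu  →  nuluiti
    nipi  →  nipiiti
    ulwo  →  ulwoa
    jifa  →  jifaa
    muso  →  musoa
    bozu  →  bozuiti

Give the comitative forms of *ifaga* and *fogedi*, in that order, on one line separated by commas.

Looking at the last vowel of each stem: -iti when the last vowel of the stem is a high vowel (*nulu*, *nipi*, *bozu*); -a when the last vowel of the stem is a non-high vowel (*ulwo*, *jifa*, *muso*).
Since the last vowel of *ifaga* is /a/ (a non-high vowel), it takes -a, giving *ifagaa*.
*fogedi* — last vowel /i/ (a high vowel) → -iti → *fogediiti*.

ifagaa, fogediiti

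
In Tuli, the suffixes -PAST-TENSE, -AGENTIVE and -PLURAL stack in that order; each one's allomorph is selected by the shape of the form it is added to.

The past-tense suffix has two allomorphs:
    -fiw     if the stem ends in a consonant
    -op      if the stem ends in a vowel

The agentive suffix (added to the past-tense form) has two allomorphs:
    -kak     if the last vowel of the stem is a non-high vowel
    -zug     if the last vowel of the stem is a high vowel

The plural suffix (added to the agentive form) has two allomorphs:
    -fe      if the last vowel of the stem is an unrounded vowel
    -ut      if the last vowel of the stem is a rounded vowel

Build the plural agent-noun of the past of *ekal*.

ekalfiwzugut

*ekal* — final sound /l/ (a consonant) → -fiw → *ekalfiw*.
The past-tense form *ekalfiw*: last vowel = /i/, a high vowel → -zug → *ekalfiwzug*.
The last vowel of the agentive form *ekalfiwzug* is /u/, which is a rounded vowel, so the plural suffix is -ut, giving *ekalfiwzugut*.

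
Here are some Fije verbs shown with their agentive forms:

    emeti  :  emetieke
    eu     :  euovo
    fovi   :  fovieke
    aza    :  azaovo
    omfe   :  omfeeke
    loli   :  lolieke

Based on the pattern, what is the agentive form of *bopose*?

Looking at the last vowel of each stem: -eke when the last vowel of the stem is a front vowel (*emeti*, *fovi*, *omfe*, *loli*); -ovo when the last vowel of the stem is a back vowel (*eu*, *aza*).
The last vowel of *bopose* is /e/, which is a front vowel, so the suffix is -eke, giving *boposeeke*.

boposeeke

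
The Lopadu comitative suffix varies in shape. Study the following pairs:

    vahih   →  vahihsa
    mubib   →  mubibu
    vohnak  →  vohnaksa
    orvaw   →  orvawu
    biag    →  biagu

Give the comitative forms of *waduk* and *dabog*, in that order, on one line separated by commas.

The alternation tracks the final consonant of the stem — -sa when the stem ends in a voiceless consonant (*vahih*, *vohnak*); -u when the stem ends in a voiced consonant (*mubib*, *orvaw*, *biag*).
*waduk*: final consonant = /k/, voiceless → -sa → *waduksa*.
The final consonant of *dabog* is /g/, which is voiced, so the suffix is -u, giving *dabogu*.

waduksa, dabogu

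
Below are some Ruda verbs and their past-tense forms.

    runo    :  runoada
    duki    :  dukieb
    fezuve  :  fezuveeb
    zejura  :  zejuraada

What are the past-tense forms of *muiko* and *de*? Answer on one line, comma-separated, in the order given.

The suffix is conditioned by the last vowel: -eb when the last vowel of the stem is a front vowel (*duki*, *fezuve*); -ada when the last vowel of the stem is a back vowel (*runo*, *zejura*).
*muiko*: last vowel = /o/, a back vowel → -ada → *muikoada*.
*de* — last vowel /e/ (a front vowel) → -eb → *deeb*.

muikoada, deeb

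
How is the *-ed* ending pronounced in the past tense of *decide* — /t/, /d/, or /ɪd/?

/ɪd/

The stem *decide* ends in /t/ or /d/.
The -ed suffix is realized as /ɪd/ after /t, d/; as /t/ after other voiceless consonants; and as /d/ after other voiced sounds.
So -ed on *decide* is pronounced /ɪd/.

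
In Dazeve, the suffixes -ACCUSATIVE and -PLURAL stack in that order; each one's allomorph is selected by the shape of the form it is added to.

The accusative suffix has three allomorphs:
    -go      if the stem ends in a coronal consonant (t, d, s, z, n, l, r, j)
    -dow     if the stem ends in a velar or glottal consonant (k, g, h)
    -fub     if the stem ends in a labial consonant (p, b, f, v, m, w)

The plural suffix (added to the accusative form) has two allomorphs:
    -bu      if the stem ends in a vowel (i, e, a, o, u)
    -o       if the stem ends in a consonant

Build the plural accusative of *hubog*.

*hubog*: final consonant = /g/, velar/glottal → -dow → *hubogdow*.
The accusative form *hubogdow* — final sound /w/ (a consonant) → -o → *hubogdowo*.

hubogdowo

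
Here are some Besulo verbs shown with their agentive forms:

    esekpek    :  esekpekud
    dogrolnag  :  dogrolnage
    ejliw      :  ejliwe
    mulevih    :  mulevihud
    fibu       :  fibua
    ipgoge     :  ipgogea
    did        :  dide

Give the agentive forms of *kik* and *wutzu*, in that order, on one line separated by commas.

kikud, wutzua

Looking at the final sound of each stem: -ud when the stem ends in a voiceless consonant (*esekpek*, *mulevih*); -e when the stem ends in a voiced consonant (*dogrolnag*, *ejliw*, *did*); -a when the stem ends in a vowel (*fibu*, *ipgoge*).
Since the final sound of *kik* is /k/ (a voiceless consonant), it takes -ud, giving *kikud*.
*wutzu*: final sound = /u/, a vowel → -a → *wutzua*.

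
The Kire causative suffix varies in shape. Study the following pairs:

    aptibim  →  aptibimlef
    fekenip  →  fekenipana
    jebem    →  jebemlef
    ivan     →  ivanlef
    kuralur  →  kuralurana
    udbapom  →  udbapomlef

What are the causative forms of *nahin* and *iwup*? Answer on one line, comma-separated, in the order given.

nahinlef, iwupana

The alternation tracks the final consonant of the stem — -lef when the stem ends in a nasal (*aptibim*, *jebem*, *ivan*, *udbapom*); -ana when the stem ends in a non-nasal consonant (*fekenip*, *kuralur*).
The final consonant of *nahin* is /n/, which is a nasal, so the suffix is -lef, giving *nahinlef*.
The final consonant of *iwup* is /p/, which is non-nasal, so the suffix is -ana, giving *iwupana*.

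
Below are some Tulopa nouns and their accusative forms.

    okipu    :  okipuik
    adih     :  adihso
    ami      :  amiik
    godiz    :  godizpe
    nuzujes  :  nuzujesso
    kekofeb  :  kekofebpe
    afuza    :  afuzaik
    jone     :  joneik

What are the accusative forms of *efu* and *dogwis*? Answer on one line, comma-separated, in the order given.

The suffix is conditioned by the final sound: -so when the stem ends in a voiceless consonant (*adih*, *nuzujes*); -pe when the stem ends in a voiced consonant (*godiz*, *kekofeb*); -ik when the stem ends in a vowel (*okipu*, *ami*, *afuza*, *jone*).
Since the final sound of *efu* is /u/ (a vowel), it takes -ik, giving *efuik*.
Since the final sound of *dogwis* is /s/ (a voiceless consonant), it takes -so, giving *dogwisso*.

efuik, dogwisso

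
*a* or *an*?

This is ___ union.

a

The indefinite article is chosen by the initial *sound* of the following word, not its spelling.
*union* begins with the sound /juː/ (u pronounced /juː/) — a consonant sound.
So the article is *a*: This is a union.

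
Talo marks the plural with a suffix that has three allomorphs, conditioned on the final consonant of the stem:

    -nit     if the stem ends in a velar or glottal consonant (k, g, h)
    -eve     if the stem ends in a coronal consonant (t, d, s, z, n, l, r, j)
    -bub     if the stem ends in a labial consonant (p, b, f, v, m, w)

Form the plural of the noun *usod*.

The final consonant of *usod* is /d/, which is coronal, so the suffix is -eve, giving *usodeve*.

usodeve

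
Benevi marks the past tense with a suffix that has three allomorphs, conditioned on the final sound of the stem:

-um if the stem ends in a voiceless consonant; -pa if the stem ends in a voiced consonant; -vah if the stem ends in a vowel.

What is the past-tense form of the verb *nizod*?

nizodpa

Since the final sound of *nizod* is /d/ (a voiced consonant), it takes -pa, giving *nizodpa*.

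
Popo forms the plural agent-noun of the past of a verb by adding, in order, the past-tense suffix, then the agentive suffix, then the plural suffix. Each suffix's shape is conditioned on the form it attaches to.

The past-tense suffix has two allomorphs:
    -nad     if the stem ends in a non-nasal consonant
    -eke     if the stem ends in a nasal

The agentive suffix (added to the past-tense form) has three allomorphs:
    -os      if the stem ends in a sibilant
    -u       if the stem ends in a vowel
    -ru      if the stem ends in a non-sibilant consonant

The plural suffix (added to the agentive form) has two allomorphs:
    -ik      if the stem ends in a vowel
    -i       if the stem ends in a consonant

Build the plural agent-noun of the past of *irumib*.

irumibnadruik

Since the final consonant of *irumib* is /b/ (non-nasal), it takes -nad, giving *irumibnad*.
The final sound of the past-tense form *irumibnad* is /d/, which is a non-sibilant consonant, so the agentive suffix is -ru, giving *irumibnadru*.
Since the final sound of the agentive form *irumibnadru* is /u/ (a vowel), it takes -ik, giving *irumibnadruik*.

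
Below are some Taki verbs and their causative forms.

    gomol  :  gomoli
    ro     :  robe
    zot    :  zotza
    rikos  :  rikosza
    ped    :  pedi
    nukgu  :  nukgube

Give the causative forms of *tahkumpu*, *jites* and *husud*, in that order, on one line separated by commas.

The pattern is voicing of the final sound: -za when the stem ends in a voiceless consonant (*zot*, *rikos*); -i when the stem ends in a voiced consonant (*gomol*, *ped*); -be when the stem ends in a vowel (*ro*, *nukgu*).
*tahkumpu* — final sound /u/ (a vowel) → -be → *tahkumpube*.
*jites*: final sound = /s/, a voiceless consonant → -za → *jitesza*.
*husud*: final sound = /d/, a voiced consonant → -i → *husudi*.

tahkumpube, jitesza, husudi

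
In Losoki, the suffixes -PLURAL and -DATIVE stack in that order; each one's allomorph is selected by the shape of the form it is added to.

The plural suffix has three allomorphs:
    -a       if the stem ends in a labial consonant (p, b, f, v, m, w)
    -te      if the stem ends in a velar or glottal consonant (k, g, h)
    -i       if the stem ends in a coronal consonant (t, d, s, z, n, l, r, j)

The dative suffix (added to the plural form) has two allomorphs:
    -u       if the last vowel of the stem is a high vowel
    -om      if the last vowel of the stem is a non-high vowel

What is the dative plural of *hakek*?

hakekteom

The final consonant of *hakek* is /k/, which is velar/glottal, so the plural suffix is -te, giving *hakekte*.
The plural form *hakekte*: last vowel = /e/, a non-high vowel → -om → *hakekteom*.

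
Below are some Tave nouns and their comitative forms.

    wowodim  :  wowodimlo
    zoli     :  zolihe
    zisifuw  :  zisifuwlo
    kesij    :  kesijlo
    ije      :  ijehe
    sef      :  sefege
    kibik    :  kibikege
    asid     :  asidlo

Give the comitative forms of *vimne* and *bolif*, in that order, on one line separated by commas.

vimnehe, bolifege

Looking at the final sound of each stem: -ege when the stem ends in a voiceless consonant (*sef*, *kibik*); -lo when the stem ends in a voiced consonant (*wowodim*, *zisifuw*, *kesij*, *asid*); -he when the stem ends in a vowel (*zoli*, *ije*).
The final sound of *vimne* is /e/, which is a vowel, so the suffix is -he, giving *vimnehe*.
The final sound of *bolif* is /f/, which is a voiceless consonant, so the suffix is -ege, giving *bolifege*.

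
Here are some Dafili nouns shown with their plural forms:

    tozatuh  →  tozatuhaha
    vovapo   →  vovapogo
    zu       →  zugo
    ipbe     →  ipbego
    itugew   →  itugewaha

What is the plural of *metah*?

The suffix is conditioned by the final sound: -aha when the stem ends in a consonant (*tozatuh*, *itugew*); -go when the stem ends in a vowel (*vovapo*, *zu*, *ipbe*).
Since the final sound of *metah* is /h/ (a consonant), it takes -aha, giving *metahaha*.

metahaha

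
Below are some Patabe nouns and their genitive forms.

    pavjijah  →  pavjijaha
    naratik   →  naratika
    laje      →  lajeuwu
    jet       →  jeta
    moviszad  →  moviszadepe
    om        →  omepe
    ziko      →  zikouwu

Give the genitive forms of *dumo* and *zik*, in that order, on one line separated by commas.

The alternation tracks the final sound of the stem — -a when the stem ends in a voiceless consonant (*pavjijah*, *naratik*, *jet*); -epe when the stem ends in a voiced consonant (*moviszad*, *om*); -uwu when the stem ends in a vowel (*laje*, *ziko*).
*dumo*: final sound = /o/, a vowel → -uwu → *dumouwu*.
The final sound of *zik* is /k/, which is a voiceless consonant, so the suffix is -a, giving *zika*.

dumouwu, zika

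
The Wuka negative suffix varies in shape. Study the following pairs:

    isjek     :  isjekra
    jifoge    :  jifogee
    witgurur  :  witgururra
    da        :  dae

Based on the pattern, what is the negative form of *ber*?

berra

The pattern is consonant vs. vowel: -ra when the stem ends in a consonant (*isjek*, *witgurur*); -e when the stem ends in a vowel (*jifoge*, *da*).
*ber*: final sound = /r/, a consonant → -ra → *berra*.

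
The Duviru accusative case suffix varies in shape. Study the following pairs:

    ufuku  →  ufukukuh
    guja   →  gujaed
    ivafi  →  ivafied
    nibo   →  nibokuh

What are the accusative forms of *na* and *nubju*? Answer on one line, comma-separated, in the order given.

The suffix is conditioned by the last vowel: -kuh when the last vowel of the stem is a rounded vowel (*ufuku*, *nibo*); -ed when the last vowel of the stem is an unrounded vowel (*guja*, *ivafi*).
*na* — last vowel /a/ (an unrounded vowel) → -ed → *naed*.
The last vowel of *nubju* is /u/, which is a rounded vowel, so the suffix is -kuh, giving *nubjukuh*.

naed, nubjukuh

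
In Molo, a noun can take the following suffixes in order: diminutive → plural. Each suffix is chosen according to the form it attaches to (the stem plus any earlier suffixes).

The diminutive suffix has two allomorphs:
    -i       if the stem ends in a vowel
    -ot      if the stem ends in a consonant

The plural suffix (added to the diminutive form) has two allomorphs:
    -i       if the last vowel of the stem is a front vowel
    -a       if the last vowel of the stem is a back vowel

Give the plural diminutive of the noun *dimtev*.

The final sound of *dimtev* is /v/, which is a consonant, so the diminutive suffix is -ot, giving *dimtevot*.
Since the last vowel of the diminutive form *dimtevot* is /o/ (a back vowel), it takes -a, giving *dimtevota*.

dimtevota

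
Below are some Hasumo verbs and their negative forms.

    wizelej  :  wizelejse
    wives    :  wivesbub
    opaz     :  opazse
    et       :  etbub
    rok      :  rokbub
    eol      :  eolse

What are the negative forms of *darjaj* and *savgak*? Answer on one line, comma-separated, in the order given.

darjajse, savgakbub

The alternation tracks the final consonant of the stem — -bub when the stem ends in a voiceless consonant (*wives*, *et*, *rok*); -se when the stem ends in a voiced consonant (*wizelej*, *opaz*, *eol*).
*darjaj* — final consonant /j/ (voiced) → -se → *darjajse*.
The final consonant of *savgak* is /k/, which is voiceless, so the suffix is -bub, giving *savgakbub*.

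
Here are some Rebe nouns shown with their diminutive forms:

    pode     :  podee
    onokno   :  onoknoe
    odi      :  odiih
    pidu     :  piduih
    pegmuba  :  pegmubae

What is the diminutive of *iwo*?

iwoe

Looking at the last vowel of each stem: -ih when the last vowel of the stem is a high vowel (*odi*, *pidu*); -e when the last vowel of the stem is a non-high vowel (*pode*, *onokno*, *pegmuba*).
The last vowel of *iwo* is /o/, which is a non-high vowel, so the suffix is -e, giving *iwoe*.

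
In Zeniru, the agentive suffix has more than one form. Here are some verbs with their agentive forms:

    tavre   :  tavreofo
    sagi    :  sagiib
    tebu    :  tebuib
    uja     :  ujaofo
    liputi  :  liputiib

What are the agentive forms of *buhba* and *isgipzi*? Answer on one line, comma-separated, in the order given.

The suffix is conditioned by the last vowel: -ib when the last vowel of the stem is a high vowel (*sagi*, *tebu*, *liputi*); -ofo when the last vowel of the stem is a non-high vowel (*tavre*, *uja*).
*buhba*: last vowel = /a/, a non-high vowel → -ofo → *buhbaofo*.
Since the last vowel of *isgipzi* is /i/ (a high vowel), it takes -ib, giving *isgipziib*.

buhbaofo, isgipziib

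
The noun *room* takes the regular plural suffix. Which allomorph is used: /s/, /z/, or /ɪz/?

/z/

The stem *room* ends in a voiced non-sibilant sound.
The plural suffix surfaces as /ɪz/ after sibilants, /s/ after other voiceless consonants, and /z/ after other voiced sounds.
So the plural -s on *room* is pronounced /z/.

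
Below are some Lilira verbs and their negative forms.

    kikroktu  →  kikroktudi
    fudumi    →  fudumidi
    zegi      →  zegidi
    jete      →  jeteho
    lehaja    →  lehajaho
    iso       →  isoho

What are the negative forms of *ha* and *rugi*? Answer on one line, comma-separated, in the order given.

Looking at the last vowel of each stem: -di when the last vowel of the stem is a high vowel (*kikroktu*, *fudumi*, *zegi*); -ho when the last vowel of the stem is a non-high vowel (*jete*, *lehaja*, *iso*).
*ha* — last vowel /a/ (a non-high vowel) → -ho → *haho*.
*rugi* — last vowel /i/ (a high vowel) → -di → *rugidi*.

haho, rugidi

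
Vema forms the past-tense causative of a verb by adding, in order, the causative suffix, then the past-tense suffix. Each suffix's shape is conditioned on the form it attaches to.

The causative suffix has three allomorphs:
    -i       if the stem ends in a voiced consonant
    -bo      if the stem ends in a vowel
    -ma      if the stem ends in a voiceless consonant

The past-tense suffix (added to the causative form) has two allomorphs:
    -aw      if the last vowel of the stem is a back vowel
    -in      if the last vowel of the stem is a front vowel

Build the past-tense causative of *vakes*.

*vakes*: final sound = /s/, a voiceless consonant → -ma → *vakesma*.
The last vowel of the causative form *vakesma* is /a/, which is a back vowel, so the past-tense suffix is -aw, giving *vakesmaaw*.

vakesmaaw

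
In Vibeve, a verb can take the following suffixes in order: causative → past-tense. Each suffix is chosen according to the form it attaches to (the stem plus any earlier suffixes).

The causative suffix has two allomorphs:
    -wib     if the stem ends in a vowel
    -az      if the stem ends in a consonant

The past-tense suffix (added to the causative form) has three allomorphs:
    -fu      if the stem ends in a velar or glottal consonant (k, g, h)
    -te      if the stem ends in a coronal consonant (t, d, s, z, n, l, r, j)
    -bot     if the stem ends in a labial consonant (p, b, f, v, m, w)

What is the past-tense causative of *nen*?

*nen*: final sound = /n/, a consonant → -az → *nenaz*.
Since the final consonant of the causative form *nenaz* is /z/ (coronal), it takes -te, giving *nenazte*.

nenazte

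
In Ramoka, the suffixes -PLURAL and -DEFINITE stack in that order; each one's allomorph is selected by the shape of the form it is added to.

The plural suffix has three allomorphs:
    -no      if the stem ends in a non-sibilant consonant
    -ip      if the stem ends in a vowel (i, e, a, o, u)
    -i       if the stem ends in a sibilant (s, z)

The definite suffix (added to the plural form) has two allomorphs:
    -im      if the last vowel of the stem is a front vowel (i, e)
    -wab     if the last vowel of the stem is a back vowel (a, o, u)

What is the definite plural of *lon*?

lonnowab

Since the final sound of *lon* is /n/ (a non-sibilant consonant), it takes -no, giving *lonno*.
The last vowel of the plural form *lonno* is /o/, which is a back vowel, so the definite suffix is -wab, giving *lonnowab*.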